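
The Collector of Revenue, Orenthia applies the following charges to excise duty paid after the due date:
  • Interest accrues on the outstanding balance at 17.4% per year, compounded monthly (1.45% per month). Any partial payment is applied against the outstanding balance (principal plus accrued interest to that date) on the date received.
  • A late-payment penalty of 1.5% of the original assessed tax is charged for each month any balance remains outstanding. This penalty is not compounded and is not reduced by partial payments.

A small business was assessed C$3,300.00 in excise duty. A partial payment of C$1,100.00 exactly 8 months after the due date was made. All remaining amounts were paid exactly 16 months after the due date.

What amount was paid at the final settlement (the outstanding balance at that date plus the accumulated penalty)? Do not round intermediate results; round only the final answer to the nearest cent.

Balance at month 8: C$3,300.0000 × (1 + 0.0145)^8 = C$3,702.8008…
After C$1,100.00 payment: C$3,702.8008… − C$1,100.00 = C$2,602.8008…
Balance at month 16: C$2,602.8008… × (1 + 0.0145)^8 = C$2,920.5009…
Penalty: 16 × 1.5% × C$3,300.00 = C$792.00
Final settlement = outstanding balance + penalty = C$2,920.5009… + C$792.00 = C$3,712.50

C$3,712.50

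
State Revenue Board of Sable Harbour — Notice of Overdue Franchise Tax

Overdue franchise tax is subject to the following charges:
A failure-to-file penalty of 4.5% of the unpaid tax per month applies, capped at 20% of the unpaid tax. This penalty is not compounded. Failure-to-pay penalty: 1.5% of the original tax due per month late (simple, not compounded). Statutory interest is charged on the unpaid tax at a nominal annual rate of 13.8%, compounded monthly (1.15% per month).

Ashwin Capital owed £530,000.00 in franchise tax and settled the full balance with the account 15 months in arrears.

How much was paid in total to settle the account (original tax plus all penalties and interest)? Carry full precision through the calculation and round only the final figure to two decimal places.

Failure-to-file: 15 × 4.5% × £530,000.00 = £357,750.00, capped at 20% × £530,000.00 = £106,000.00
Failure-to-pay penalty = 1.5% × £530,000.00 × 15 mo = £119,250.00
Interest: £530,000.00 × ((1 + 0.0115)^15 − 1) = £530,000.00 × 0.1871027… = £99,164.4510…
Total = £530,000.00 + £225,250.0000 + £99,164.4510… = £854,414.45

£854,414.45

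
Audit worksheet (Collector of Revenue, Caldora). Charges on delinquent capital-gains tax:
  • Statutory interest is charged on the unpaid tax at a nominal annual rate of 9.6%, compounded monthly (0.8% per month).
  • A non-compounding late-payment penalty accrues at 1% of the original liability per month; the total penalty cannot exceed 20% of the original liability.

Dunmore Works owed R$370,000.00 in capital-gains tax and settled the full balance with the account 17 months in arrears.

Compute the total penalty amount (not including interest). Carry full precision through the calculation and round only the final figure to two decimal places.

R$62,900.00

Penalty: 17 × 1% × R$370,000.00 = R$62,900.00 (below the 20% cap of R$74,000.00)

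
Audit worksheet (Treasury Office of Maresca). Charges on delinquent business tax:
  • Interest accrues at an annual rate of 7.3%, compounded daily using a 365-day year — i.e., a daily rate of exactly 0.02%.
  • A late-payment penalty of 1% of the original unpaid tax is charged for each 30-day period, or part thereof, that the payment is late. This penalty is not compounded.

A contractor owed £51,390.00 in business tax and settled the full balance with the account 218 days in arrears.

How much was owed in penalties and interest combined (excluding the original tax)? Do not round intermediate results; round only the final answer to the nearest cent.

Penalty periods: ⌈218/30⌉ = 8; penalty = 8 × 1% × £51,390.00 = £4,111.20
Interest: £51,390.00 × ((1 + 0.0002)^218 − 1) = £51,390.00 × 0.04455989… = £2,289.9328…
Penalties + interest = £4,111.2000 + £2,289.9328… = £6,401.13

£6,401.13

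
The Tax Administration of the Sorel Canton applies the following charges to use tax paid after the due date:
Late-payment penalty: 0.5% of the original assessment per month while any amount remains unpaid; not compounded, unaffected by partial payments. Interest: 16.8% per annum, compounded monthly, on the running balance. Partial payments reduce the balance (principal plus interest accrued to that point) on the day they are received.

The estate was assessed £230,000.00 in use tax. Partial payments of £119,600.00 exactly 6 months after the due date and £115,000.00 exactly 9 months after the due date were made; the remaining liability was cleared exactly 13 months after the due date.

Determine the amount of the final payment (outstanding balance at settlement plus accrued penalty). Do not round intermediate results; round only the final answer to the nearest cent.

Monthly rate = 16.8% ÷ 12 = 1.4%
Balance at month 6: £230,000.0000 × (1 + 0.014)^6 = £250,008.9557…
After £119,600.00 payment: £250,008.9557… − £119,600.00 = £130,408.9557…
Balance at month 9: £130,408.9557… × (1 + 0.014)^3 = £135,963.1701…
After £115,000.00 payment: £135,963.1701… − £115,000.00 = £20,963.1701…
Balance at month 13: £20,963.1701… × (1 + 0.014)^4 = £22,161.9912…
Penalty: 13 × 0.5% × £230,000.00 = £14,950.00
Final settlement = outstanding balance + penalty = £22,161.9912… + £14,950.00 = £37,111.99

£37,111.99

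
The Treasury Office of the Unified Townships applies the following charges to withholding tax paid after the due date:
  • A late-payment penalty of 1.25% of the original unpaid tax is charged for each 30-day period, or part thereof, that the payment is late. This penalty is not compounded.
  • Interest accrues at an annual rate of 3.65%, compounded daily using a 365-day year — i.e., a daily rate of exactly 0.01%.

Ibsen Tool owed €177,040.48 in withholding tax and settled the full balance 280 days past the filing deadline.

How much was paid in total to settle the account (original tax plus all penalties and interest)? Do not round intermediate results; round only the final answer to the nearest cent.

Penalty periods: ⌈280/30⌉ = 10; penalty = 10 × 1.25% × €177,040.48 = €22,130.06
Interest: €177,040.48 × ((1 + 0.0001)^280 − 1) = €177,040.48 × 0.02839424… = €5,026.9307…
Total = €177,040.48 + €22,130.0600 + €5,026.9307… = €204,197.47

€204,197.47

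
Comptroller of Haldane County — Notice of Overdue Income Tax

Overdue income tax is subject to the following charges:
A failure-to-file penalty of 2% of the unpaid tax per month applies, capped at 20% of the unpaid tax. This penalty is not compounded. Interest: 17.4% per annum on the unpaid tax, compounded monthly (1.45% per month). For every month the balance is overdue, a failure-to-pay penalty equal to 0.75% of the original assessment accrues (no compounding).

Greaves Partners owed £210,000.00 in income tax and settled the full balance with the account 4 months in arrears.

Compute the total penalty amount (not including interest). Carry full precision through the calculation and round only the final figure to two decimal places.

Failure-to-file: 4 × 2% × £210,000.00 = £16,800.00 (under the 20% cap)
Failure-to-pay penalty = 0.75% × £210,000.00 × 4 mo = £6,300.00
Total penalty = £16,800.00 + £6,300.00 = £23,100.00

£23,100.00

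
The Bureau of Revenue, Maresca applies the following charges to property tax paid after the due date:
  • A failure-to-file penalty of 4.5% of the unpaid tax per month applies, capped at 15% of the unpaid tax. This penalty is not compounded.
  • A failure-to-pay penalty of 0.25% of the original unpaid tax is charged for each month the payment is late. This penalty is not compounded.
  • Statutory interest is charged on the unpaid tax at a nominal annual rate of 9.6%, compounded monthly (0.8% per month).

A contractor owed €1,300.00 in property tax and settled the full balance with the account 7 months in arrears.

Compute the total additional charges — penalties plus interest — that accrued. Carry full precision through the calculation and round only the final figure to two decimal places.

€292.32

Failure-to-file: 7 × 4.5% × €1,300.00 = €409.50, capped at 15% × €1,300.00 = €195.00
Failure-to-pay penalty: 7 × 0.25% × €1,300.00 = €22.75
Interest: €1,300.00 × ((1 + 0.008)^7 − 1) = €1,300.00 × 0.0573621… = €74.5707…
Penalties + interest = €217.7500 + €74.5707… = €292.32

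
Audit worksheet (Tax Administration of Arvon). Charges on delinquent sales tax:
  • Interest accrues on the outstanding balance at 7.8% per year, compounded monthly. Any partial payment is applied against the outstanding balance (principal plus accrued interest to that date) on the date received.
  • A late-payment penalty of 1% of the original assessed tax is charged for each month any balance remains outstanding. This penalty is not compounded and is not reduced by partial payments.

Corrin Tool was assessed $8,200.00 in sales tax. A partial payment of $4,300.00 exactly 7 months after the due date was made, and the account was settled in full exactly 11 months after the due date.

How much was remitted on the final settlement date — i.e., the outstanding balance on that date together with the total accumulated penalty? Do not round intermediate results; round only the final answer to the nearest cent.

$5,294.84

Monthly rate = 7.8% ÷ 12 = 0.65%
Balance at month 7: $8,200.0000 × (1 + 0.0065)^7 = $8,580.4548…
After $4,300.00 payment: $8,580.4548… − $4,300.00 = $4,280.4548…
Balance at month 11: $4,280.4548… × (1 + 0.0065)^4 = $4,392.8364…
Penalty: 11 × 1% × $8,200.00 = $902.00
Final settlement = outstanding balance + penalty = $4,392.8364… + $902.00 = $5,294.84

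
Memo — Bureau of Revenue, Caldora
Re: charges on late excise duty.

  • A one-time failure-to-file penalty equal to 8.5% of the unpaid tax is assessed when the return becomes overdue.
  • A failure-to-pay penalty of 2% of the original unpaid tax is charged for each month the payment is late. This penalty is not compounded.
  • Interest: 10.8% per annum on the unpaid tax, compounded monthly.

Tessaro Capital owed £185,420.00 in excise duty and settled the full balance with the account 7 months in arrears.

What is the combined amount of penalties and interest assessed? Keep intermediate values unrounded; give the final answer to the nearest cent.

Failure-to-file penalty: 8.5% × £185,420.00 = £15,760.70
Failure-to-pay penalty: 7 × 2% × £185,420.00 = £25,958.80
Interest (10.8%/yr ÷ 12 = 0.9%/month): £185,420.00 × ((1 + 0.009)^7 − 1) = £12,001.6332…
Penalties + interest = £41,719.5000 + £12,001.6332… = £53,721.13

£53,721.13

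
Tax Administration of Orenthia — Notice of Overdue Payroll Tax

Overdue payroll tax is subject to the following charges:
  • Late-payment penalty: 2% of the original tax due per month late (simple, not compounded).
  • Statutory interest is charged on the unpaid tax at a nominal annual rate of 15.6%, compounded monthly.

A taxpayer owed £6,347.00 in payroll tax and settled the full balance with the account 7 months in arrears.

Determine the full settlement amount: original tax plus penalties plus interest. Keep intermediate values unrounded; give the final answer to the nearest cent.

£7,836.18

Late-payment penalty = 2% × £6,347.00 × 7 mo = £888.58
Interest (15.6%/yr ÷ 12 = 1.3%/month): £6,347.00 × ((1 + 0.013)^7 − 1) = £600.5969…
Total = £6,347.00 + £888.5800 + £600.5969… = £7,836.18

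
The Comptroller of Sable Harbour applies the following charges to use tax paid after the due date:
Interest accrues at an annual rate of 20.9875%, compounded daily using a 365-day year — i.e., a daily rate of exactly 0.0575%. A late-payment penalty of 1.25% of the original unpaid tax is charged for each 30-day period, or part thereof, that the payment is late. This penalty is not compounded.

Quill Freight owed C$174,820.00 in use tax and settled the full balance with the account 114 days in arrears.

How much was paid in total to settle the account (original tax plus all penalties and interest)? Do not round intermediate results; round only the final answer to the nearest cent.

Penalty periods: ⌈114/30⌉ = 4; penalty = 4 × 1.25% × C$174,820.00 = C$8,741.00
Interest: C$174,820.00 × ((1 + 0.000575)^114 − 1) = C$174,820.00 × 0.06772601… = C$11,839.8609…
Total = C$174,820.00 + C$8,741.0000 + C$11,839.8609… = C$195,400.86

C$195,400.86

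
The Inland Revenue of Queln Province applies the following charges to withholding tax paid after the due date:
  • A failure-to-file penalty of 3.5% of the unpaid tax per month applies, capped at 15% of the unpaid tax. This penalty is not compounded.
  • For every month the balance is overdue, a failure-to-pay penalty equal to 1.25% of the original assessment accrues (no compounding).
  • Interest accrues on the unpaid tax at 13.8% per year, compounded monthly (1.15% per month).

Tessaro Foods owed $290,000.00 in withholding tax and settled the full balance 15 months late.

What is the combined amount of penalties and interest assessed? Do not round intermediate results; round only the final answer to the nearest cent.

Failure-to-file: 15 × 3.5% × $290,000.00 = $152,250.00, capped at 15% × $290,000.00 = $43,500.00
Failure-to-pay penalty = 1.25% × $290,000.00 × 15 mo = $54,375.00
Interest: $290,000.00 × ((1 + 0.0115)^15 − 1) = $290,000.00 × 0.1871027… = $54,259.7940…
Penalties + interest = $97,875.0000 + $54,259.7940… = $152,134.79

$152,134.79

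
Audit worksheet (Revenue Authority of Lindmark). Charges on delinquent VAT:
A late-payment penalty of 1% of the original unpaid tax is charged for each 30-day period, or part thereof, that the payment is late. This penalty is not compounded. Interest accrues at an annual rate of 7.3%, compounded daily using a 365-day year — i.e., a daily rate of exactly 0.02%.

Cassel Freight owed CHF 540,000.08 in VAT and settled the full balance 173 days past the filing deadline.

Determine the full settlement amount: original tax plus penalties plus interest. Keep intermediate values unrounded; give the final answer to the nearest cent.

CHF 591,409.15

Penalty periods: ⌈173/30⌉ = 6; penalty = 6 × 1% × CHF 540,000.08 = CHF 32,400.00…
Interest: CHF 540,000.08 × ((1 + 0.0002)^173 − 1) = CHF 540,000.08 × 0.03520196… = CHF 19,009.0625…
Total = CHF 540,000.08 + CHF 32,400.0048 + CHF 19,009.0625… = CHF 591,409.15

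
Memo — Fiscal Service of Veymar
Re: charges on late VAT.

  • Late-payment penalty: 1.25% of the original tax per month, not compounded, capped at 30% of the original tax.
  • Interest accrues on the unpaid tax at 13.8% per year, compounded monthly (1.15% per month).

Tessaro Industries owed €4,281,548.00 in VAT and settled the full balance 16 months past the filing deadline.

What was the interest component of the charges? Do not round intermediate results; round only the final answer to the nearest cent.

€859,539.68

Interest: €4,281,548.00 × ((1 + 0.0115)^16 − 1) = €4,281,548.00 × 0.2007544… = €859,539.6825…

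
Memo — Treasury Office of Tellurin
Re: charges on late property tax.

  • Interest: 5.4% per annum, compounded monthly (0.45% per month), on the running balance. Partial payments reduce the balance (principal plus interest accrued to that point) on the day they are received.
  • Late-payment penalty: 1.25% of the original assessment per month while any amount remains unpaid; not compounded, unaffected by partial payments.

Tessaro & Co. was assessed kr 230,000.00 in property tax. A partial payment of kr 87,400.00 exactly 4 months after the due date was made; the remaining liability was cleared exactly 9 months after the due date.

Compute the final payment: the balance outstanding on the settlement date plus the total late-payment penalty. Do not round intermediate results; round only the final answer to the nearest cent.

Balance at month 4: kr 230,000.0000 × (1 + 0.0045)^4 = kr 234,168.0289…
After kr 87,400.00 payment: kr 234,168.0289… − kr 87,400.00 = kr 146,768.0289…
Balance at month 9: kr 146,768.0289… × (1 + 0.0045)^5 = kr 150,100.1641…
Penalty: 9 × 1.25% × kr 230,000.00 = kr 25,875.00
Final settlement = outstanding balance + penalty = kr 150,100.1641… + kr 25,875.00 = kr 175,975.16

kr 175,975.16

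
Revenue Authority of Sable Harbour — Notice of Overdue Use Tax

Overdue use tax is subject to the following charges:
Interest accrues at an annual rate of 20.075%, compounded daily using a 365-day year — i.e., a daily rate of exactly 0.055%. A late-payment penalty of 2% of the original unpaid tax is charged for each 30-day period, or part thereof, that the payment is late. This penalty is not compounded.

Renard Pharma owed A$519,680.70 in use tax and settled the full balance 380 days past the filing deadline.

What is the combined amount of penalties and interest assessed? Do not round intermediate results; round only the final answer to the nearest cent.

Penalty periods: ⌈380/30⌉ = 13; penalty = 13 × 2% × A$519,680.70 = A$135,116.98…
Interest: A$519,680.70 × ((1 + 0.00055)^380 − 1) = A$519,680.70 × 0.23237419… = A$120,760.3826…
Penalties + interest = A$135,116.9820 + A$120,760.3826… = A$255,877.36

A$255,877.36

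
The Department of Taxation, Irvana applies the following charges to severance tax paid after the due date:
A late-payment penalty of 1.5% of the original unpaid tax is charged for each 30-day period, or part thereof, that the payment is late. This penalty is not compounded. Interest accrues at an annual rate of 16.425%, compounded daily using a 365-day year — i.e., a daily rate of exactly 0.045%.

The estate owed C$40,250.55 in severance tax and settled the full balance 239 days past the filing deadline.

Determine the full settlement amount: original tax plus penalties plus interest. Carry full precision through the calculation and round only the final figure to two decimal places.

C$49,649.84

Penalty periods: ⌈239/30⌉ = 8; penalty = 8 × 1.5% × C$40,250.55 = C$4,830.07…
Interest: C$40,250.55 × ((1 + 0.00045)^239 − 1) = C$40,250.55 × 0.11351960… = C$4,569.2263…
Total = C$40,250.55 + C$4,830.0660 + C$4,569.2263… = C$49,649.84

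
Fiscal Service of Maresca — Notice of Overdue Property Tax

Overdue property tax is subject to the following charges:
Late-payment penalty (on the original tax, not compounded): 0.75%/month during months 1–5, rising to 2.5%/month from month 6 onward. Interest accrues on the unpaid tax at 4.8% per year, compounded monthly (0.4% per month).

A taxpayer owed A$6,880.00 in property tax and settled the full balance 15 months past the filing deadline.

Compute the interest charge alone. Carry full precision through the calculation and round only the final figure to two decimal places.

A$424.56

Interest: A$6,880.00 × ((1 + 0.004)^15 − 1) = A$6,880.00 × 0.0617095… = A$424.5612…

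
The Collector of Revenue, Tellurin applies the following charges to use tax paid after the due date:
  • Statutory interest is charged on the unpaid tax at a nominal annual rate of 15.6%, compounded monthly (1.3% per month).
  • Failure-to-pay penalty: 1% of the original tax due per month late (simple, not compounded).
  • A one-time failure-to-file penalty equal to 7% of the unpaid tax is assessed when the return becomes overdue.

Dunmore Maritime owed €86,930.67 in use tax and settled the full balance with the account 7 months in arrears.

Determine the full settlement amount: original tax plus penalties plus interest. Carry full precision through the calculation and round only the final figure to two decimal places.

Failure-to-file penalty: 7% × €86,930.67 = €6,085.15…
Failure-to-pay penalty = 1% × €86,930.67 × 7 mo = €6,085.15…
Interest: €86,930.67 × ((1 + 0.013)^7 − 1) = €86,930.67 × 0.0946269… = €8,225.9800…
Total = €86,930.67 + €12,170.2938 + €8,225.9800… = €107,326.94

€107,326.94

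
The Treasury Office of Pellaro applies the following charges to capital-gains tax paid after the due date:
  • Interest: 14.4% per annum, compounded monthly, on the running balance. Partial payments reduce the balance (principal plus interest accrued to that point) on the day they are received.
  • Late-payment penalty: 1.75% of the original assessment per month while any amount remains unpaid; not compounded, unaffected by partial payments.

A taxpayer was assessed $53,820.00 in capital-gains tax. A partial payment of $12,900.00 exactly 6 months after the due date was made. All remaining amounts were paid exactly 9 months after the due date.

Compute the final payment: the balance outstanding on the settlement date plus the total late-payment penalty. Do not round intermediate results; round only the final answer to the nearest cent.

Monthly rate = 14.4% ÷ 12 = 1.2%
Balance at month 6: $53,820.0000 × (1 + 0.012)^6 = $57,813.1680…
After $12,900.00 payment: $57,813.1680… − $12,900.00 = $44,913.1680…
Balance at month 9: $44,913.1680… × (1 + 0.012)^3 = $46,549.5222…
Penalty: 9 × 1.75% × $53,820.00 = $8,476.65
Final settlement = outstanding balance + penalty = $46,549.5222… + $8,476.65 = $55,026.17

$55,026.17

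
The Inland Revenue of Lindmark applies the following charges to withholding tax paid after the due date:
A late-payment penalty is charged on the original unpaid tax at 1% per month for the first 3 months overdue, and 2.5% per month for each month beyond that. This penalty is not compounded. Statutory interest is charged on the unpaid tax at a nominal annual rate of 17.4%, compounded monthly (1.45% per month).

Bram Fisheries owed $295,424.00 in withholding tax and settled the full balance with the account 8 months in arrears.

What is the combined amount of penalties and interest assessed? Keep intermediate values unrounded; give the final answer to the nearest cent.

Penalty, months 1–3: 3 × 1% × $295,424.00 = $8,862.72
Penalty, months 4–8: 5 × 2.5% × $295,424.00 = $36,928.00
Interest: $295,424.00 × ((1 + 0.0145)^8 − 1) = $295,424.00 × 0.1220609… = $36,059.7056…
Penalties + interest = $45,790.7200 + $36,059.7056… = $81,850.43

$81,850.43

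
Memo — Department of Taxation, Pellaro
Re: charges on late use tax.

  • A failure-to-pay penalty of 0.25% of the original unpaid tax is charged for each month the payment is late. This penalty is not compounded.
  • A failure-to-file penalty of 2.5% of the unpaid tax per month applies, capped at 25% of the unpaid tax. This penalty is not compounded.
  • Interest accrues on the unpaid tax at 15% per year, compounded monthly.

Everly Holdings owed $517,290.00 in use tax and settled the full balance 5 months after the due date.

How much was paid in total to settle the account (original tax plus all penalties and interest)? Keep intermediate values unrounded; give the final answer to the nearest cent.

Failure-to-file: 5 × 2.5% × $517,290.00 = $64,661.25 (under the 25% cap)
Failure-to-pay penalty: 5 × 0.25% × $517,290.00 = $6,466.13…
Interest (15%/yr ÷ 12 = 1.25%/month): $517,290.00 × ((1 + 0.0125)^5 − 1) = $33,149.0572…
Total = $517,290.00 + $71,127.3750 + $33,149.0572… = $621,566.43

$621,566.43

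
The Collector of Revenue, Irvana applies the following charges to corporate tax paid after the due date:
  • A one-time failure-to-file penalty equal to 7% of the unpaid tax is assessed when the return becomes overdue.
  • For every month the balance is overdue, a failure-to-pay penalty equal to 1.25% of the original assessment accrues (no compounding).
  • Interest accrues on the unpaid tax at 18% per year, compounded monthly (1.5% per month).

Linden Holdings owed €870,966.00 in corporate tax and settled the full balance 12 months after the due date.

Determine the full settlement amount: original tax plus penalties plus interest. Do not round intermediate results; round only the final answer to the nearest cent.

€1,232,955.30

Failure-to-file penalty: 7% × €870,966.00 = €60,967.62
Failure-to-pay penalty = 1.25% × €870,966.00 × 12 mo = €130,644.90
Interest: €870,966.00 × ((1 + 0.015)^12 − 1) = €870,966.00 × 0.1956182… = €170,376.7763…
Total = €870,966.00 + €191,612.5200 + €170,376.7763… = €1,232,955.30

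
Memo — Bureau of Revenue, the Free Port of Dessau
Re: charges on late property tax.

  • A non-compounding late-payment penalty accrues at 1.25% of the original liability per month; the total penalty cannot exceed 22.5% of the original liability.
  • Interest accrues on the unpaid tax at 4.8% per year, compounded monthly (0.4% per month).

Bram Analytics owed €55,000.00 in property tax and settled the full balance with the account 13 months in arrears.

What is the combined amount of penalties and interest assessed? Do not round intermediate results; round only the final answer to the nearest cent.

€11,867.16

Penalty: 13 × 1.25% × €55,000.00 = €8,937.50 (below the 22.5% cap of €12,375.00)
Interest: €55,000.00 × ((1 + 0.004)^13 − 1) = €55,000.00 × 0.0532665… = €2,929.6569…
Penalties + interest = €8,937.5000 + €2,929.6569… = €11,867.16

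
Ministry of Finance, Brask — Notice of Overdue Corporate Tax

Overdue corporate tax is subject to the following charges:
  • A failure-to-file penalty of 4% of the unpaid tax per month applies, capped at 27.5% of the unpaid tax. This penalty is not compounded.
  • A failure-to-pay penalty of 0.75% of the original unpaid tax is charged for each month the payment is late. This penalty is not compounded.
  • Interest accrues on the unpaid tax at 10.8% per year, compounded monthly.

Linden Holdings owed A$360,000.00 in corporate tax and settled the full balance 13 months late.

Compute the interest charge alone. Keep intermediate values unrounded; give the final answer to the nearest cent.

A$44,471.25

Interest (10.8%/yr ÷ 12 = 0.9%/month): A$360,000.00 × ((1 + 0.009)^13 − 1) = A$44,471.2543…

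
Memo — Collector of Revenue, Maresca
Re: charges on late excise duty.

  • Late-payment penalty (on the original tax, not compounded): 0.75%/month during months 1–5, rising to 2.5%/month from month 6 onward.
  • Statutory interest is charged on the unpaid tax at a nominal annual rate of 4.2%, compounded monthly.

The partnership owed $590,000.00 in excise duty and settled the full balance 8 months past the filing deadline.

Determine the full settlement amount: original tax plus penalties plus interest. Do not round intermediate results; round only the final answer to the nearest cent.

$673,098.79

Penalty, months 1–5: 5 × 0.75% × $590,000.00 = $22,125.00
Penalty, months 6–8: 3 × 2.5% × $590,000.00 = $44,250.00
Interest (4.2%/yr ÷ 12 = 0.35%/month): $590,000.00 × ((1 + 0.0035)^8 − 1) = $16,723.7928…
Total = $590,000.00 + $66,375.0000 + $16,723.7928… = $673,098.79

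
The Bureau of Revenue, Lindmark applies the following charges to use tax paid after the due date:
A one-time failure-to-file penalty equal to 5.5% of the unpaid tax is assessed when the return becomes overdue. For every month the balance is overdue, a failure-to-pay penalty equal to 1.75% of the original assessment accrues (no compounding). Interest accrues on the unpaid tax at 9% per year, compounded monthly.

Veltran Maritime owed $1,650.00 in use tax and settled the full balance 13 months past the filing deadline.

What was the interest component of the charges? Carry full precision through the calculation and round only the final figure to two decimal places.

$168.32

Interest (9%/yr ÷ 12 = 0.75%/month): $1,650.00 × ((1 + 0.0075)^13 − 1) = $168.3172…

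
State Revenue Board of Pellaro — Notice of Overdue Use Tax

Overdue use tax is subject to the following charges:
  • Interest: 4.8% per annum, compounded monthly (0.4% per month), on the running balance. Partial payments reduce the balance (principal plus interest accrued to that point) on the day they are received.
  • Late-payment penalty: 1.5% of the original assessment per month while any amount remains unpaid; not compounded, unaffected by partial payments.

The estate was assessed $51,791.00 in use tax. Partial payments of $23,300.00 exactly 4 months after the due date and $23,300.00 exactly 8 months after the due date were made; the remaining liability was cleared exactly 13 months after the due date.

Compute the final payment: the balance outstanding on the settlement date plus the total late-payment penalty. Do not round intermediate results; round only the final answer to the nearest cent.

Balance at month 4: $51,791.0000 × (1 + 0.004)^4 = $52,624.6412…
After $23,300.00 payment: $52,624.6412… − $23,300.00 = $29,324.6412…
Balance at month 8: $29,324.6412… × (1 + 0.004)^4 = $29,796.6581…
After $23,300.00 payment: $29,796.6581… − $23,300.00 = $6,496.6581…
Balance at month 13: $6,496.6581… × (1 + 0.004)^5 = $6,627.6349…
Penalty: 13 × 1.5% × $51,791.00 = $10,099.25…
Final settlement = outstanding balance + penalty = $6,627.6349… + $10,099.25… = $16,726.88

$16,726.88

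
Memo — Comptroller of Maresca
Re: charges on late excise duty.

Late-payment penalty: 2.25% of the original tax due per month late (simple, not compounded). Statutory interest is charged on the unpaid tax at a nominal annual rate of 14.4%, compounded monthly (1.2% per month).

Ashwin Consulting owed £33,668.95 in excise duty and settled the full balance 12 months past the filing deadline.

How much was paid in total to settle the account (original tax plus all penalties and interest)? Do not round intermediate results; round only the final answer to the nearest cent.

Late-payment penalty: 12 × 2.25% × £33,668.95 = £9,090.62…
Interest: £33,668.95 × ((1 + 0.012)^12 − 1) = £33,668.95 × 0.1538946… = £5,181.4704…
Total = £33,668.95 + £9,090.6165 + £5,181.4704… = £47,941.04

£47,941.04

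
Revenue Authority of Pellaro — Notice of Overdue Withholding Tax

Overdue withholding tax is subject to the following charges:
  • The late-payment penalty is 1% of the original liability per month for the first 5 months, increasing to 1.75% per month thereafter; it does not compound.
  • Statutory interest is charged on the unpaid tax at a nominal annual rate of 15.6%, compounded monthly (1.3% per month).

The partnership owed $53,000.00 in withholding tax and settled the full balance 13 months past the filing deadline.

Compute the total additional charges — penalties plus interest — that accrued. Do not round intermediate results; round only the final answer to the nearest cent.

$19,760.06

Penalty, months 1–5: 5 × 1% × $53,000.00 = $2,650.00
Penalty, months 6–13: 8 × 1.75% × $53,000.00 = $7,420.00
Interest: $53,000.00 × ((1 + 0.013)^13 − 1) = $53,000.00 × 0.1828312… = $9,690.0562…
Penalties + interest = $10,070.0000 + $9,690.0562… = $19,760.06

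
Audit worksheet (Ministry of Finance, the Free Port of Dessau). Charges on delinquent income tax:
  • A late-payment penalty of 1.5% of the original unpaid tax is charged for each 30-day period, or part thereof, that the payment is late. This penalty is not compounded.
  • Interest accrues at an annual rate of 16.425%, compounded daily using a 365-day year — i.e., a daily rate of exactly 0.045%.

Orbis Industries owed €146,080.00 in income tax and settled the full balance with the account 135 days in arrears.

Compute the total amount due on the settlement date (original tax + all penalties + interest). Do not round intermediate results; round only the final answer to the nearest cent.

Penalty periods: ⌈135/30⌉ = 5; penalty = 5 × 1.5% × €146,080.00 = €10,956.00
Interest: €146,080.00 × ((1 + 0.00045)^135 − 1) = €146,080.00 × 0.06261870… = €9,147.3400…
Total = €146,080.00 + €10,956.0000 + €9,147.3400… = €166,183.34

€166,183.34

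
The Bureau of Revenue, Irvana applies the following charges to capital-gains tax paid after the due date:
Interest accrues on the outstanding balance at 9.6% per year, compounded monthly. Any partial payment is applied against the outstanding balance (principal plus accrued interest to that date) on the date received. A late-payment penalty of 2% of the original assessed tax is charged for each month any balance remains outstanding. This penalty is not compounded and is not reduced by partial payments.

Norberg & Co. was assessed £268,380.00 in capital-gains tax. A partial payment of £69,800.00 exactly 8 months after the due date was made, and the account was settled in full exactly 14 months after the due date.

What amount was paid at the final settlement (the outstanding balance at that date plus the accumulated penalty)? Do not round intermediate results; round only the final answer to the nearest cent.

Monthly rate = 9.6% ÷ 12 = 0.8%
Balance at month 8: £268,380.0000 × (1 + 0.008)^8 = £286,045.0294…
After £69,800.00 payment: £286,045.0294… − £69,800.00 = £216,245.0294…
Balance at month 14: £216,245.0294… × (1 + 0.008)^6 = £226,834.6137…
Penalty: 14 × 2% × £268,380.00 = £75,146.40
Final settlement = outstanding balance + penalty = £226,834.6137… + £75,146.40 = £301,981.01

£301,981.01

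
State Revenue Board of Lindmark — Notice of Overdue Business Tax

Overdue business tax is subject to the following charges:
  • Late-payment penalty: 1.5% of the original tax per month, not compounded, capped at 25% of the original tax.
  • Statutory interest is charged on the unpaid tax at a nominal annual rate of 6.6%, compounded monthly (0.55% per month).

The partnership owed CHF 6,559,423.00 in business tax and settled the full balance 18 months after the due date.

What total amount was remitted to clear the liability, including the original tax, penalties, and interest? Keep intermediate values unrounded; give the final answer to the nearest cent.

CHF 8,879,929.45

Penalty (uncapped): 18 × 1.5% × CHF 6,559,423.00 = CHF 1,771,044.21; cap = 25% × CHF 6,559,423.00 = CHF 1,639,855.75 → penalty = CHF 1,639,855.75
Interest: CHF 6,559,423.00 × ((1 + 0.0055)^18 − 1) = CHF 6,559,423.00 × 0.1037669… = CHF 680,650.7001…
Total = CHF 6,559,423.00 + CHF 1,639,855.7500 + CHF 680,650.7001… = CHF 8,879,929.45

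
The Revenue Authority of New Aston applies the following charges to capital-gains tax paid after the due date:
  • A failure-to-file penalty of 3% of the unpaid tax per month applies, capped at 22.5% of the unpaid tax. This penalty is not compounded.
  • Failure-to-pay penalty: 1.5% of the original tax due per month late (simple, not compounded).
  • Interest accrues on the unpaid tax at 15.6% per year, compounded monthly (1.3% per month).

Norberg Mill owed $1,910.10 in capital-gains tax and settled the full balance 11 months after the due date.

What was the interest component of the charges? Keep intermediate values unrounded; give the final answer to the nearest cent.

$291.61

Interest: $1,910.10 × ((1 + 0.013)^11 − 1) = $1,910.10 × 0.1526671… = $291.6094…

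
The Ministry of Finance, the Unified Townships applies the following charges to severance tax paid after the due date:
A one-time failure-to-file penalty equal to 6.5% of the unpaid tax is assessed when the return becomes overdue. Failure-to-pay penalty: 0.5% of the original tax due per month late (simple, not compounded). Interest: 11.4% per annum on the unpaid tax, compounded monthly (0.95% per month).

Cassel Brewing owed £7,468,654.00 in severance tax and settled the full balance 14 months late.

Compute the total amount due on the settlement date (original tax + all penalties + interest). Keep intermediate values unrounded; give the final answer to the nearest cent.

£9,533,984.38

Failure-to-file penalty: 6.5% × £7,468,654.00 = £485,462.51
Failure-to-pay penalty: 14 × 0.5% × £7,468,654.00 = £522,805.78
Interest: £7,468,654.00 × ((1 + 0.0095)^14 − 1) = £7,468,654.00 × 0.1415331… = £1,057,062.0884…
Total = £7,468,654.00 + £1,008,268.2900 + £1,057,062.0884… = £9,533,984.38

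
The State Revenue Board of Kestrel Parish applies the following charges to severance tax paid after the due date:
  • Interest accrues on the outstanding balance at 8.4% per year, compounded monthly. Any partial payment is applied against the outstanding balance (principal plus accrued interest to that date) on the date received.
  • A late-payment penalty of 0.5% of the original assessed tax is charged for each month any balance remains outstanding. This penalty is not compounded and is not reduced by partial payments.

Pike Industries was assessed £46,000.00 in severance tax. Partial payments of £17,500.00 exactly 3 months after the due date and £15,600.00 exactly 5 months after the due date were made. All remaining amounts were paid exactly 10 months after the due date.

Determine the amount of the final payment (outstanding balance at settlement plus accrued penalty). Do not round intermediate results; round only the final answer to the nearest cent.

Monthly rate = 8.4% ÷ 12 = 0.7%
Balance at month 3: £46,000.0000 × (1 + 0.007)^3 = £46,972.7778…
After £17,500.00 payment: £46,972.7778… − £17,500.00 = £29,472.7778…
Balance at month 5: £29,472.7778… × (1 + 0.007)^2 = £29,886.8408…
After £15,600.00 payment: £29,886.8408… − £15,600.00 = £14,286.8408…
Balance at month 10: £14,286.8408… × (1 + 0.007)^5 = £14,793.9300…
Penalty: 10 × 0.5% × £46,000.00 = £2,300.00
Final settlement = outstanding balance + penalty = £14,793.9300… + £2,300.00 = £17,093.93

£17,093.93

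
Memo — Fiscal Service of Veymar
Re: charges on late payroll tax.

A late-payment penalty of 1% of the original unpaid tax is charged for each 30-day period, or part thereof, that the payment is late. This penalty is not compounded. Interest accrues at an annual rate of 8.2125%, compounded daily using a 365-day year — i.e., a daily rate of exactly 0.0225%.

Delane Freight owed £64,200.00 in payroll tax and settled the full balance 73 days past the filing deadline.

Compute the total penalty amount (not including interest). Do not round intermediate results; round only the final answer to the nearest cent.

£1,926.00

Penalty periods: ⌈73/30⌉ = 3; penalty = 3 × 1% × £64,200.00 = £1,926.00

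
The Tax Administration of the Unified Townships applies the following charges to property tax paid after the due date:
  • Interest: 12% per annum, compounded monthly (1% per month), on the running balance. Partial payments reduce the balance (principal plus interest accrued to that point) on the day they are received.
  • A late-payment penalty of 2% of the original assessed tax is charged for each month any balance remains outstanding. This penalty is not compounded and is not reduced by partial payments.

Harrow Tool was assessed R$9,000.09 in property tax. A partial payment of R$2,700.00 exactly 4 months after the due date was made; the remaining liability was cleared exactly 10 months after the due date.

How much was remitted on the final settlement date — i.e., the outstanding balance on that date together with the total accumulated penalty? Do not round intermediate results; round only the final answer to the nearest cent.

R$8,875.61

Balance at month 4: R$9,000.0900 × (1 + 0.01)^4 = R$9,365.5297…
After R$2,700.00 payment: R$9,365.5297… − R$2,700.00 = R$6,665.5297…
Balance at month 10: R$6,665.5297… × (1 + 0.01)^6 = R$7,075.5941…
Penalty: 10 × 2% × R$9,000.09 = R$1,800.02…
Final settlement = outstanding balance + penalty = R$7,075.5941… + R$1,800.02… = R$8,875.61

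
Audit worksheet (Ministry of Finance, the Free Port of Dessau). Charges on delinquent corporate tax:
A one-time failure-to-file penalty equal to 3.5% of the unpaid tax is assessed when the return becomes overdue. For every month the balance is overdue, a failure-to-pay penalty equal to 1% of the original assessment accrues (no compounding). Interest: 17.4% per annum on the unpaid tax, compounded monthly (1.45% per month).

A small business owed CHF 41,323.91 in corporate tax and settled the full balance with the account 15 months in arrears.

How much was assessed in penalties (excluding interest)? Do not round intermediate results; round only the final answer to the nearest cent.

CHF 7,644.92

Failure-to-file penalty: 3.5% × CHF 41,323.91 = CHF 1,446.34…
Failure-to-pay penalty: 15 × 1% × CHF 41,323.91 = CHF 6,198.59…
Total penalty = CHF 1,446.34… + CHF 6,198.59… = CHF 7,644.92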